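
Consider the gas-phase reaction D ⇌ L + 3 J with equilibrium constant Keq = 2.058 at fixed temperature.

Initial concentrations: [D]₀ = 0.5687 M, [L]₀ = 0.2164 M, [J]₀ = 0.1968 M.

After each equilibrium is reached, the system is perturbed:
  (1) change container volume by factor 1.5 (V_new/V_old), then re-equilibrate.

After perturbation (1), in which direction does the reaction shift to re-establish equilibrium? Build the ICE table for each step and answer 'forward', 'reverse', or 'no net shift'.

Q₀ = 0.0029 vs Keq = 2.058 ⇒ Q<K, forward
Step 1:
                   D          L          J
  Initial     0.5687     0.2164     0.1968
  Change     -0.2851     0.2851     0.8552
  Equil       0.2836     0.5015      1.052
  solve Keq expr → x = 0.2851; check Q = 2.058
Then change container volume by factor 1.5 (V_new/V_old).
Step 2:
                   D          L          J
  Initial     0.1891     0.3343     0.7013
  Change    -0.05923    0.05923     0.1777
  Equil       0.1299     0.3935      0.879
  solve Keq expr → x = 0.05923; check Q = 2.058

Direction: forward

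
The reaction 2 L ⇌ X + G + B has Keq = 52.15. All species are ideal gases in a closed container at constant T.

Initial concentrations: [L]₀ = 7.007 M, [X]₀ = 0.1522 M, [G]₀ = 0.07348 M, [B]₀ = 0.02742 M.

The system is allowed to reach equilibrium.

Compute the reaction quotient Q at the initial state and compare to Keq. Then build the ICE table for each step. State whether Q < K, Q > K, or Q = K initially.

Q₀ = 6.2458e-06; Q < K (proceeds forward)

Q₀ = 6.2458e-06 vs Keq = 52.15 ⇒ Q<K, forward
Step 1:
                    L           X           G           B
  init          7.007      0.1522     0.07348     0.02742
  Δ            -6.217       3.109       3.109       3.109
  eq           0.7899       3.261       3.182       3.136
  solve Keq expr → x = 3.109; check Q = 52.15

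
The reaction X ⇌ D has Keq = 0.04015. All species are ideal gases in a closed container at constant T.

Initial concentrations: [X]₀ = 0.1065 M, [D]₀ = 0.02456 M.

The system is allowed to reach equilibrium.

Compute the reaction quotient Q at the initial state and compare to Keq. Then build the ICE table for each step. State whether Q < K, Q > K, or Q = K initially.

Q₀ = 0.2306; Q > K (proceeds reverse)

Q₀ = 0.2306 vs Keq = 0.04015 ⇒ Q>K, reverse
Step 1:
                   X          D
  init        0.1065    0.02456
  Δ           0.0195    -0.0195
  eq           0.126   0.005059
  solve Keq expr → x = -0.0195; check Q = 0.04015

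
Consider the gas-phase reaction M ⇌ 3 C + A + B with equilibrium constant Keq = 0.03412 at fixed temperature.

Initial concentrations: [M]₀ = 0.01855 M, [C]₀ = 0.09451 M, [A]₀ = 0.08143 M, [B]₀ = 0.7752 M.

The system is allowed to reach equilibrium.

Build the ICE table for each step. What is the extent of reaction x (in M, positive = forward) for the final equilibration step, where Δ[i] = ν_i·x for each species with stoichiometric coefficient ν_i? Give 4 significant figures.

Q₀ = 0.002873 vs Keq = 0.03412 ⇒ Q<K, forward
Step 1:
                  M         C         A         B
  I         0.01855   0.09451   0.08143    0.7752
  C        -0.01325   0.03976   0.01325   0.01325
  E        0.005296    0.1343   0.09468    0.7885
  solve Keq expr → x = 0.01325; check Q = 0.03412

x = 0.01325 M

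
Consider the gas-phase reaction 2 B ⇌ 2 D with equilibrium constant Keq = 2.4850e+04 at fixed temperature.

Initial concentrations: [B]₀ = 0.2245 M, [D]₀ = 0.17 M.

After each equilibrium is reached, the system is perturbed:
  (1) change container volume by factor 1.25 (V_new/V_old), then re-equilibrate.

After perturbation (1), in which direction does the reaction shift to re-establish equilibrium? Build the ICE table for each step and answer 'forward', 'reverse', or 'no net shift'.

Q₀ = 0.5734 vs Keq = 2.4850e+04 ⇒ Q<K, forward
Step 1:
                   B          D
  I           0.2245       0.17
  C           -0.222      0.222
  E         0.002487      0.392
  solve Keq expr → x = 0.111; check Q = 2.4850e+04
Then change container volume by factor 1.25 (V_new/V_old).
Step 2:
                   B          D
  I         0.001989     0.3136
  C                0          0
  E         0.001989     0.3136
  solve Keq expr → x = 0; check Q = 2.4850e+04

Direction: no net shift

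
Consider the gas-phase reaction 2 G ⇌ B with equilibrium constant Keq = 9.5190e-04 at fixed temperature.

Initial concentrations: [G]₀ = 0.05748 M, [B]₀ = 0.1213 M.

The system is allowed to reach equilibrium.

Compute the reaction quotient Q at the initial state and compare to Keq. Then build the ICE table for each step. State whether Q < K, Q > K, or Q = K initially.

Q₀ = 36.71; Q > K (proceeds reverse)

Q₀ = 36.71 vs Keq = 9.5190e-04 ⇒ Q>K, reverse
Step 1:
                  G         B
  init      0.05748    0.1213
  Δ          0.2424   -0.1212
  eq         0.2999 8.5619e-05
  solve Keq expr → x = -0.1212; check Q = 9.5190e-04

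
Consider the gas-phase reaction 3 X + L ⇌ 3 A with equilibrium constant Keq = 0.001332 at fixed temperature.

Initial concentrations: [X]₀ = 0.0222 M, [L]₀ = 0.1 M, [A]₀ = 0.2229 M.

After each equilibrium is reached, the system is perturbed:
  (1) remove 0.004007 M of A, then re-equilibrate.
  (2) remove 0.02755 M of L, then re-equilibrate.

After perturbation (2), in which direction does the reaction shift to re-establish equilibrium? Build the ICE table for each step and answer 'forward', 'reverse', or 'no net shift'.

Q₀ = 1.0122e+04 vs Keq = 0.001332 ⇒ Q>K, reverse
Step 1:
                   X          L          A
  I           0.0222        0.1     0.2229
  C           0.2088    0.06961    -0.2088
  E            0.231     0.1696    0.01407
  solve Keq expr → x = -0.06961; check Q = 0.001332
Then remove 0.004007 M of A.
Step 2:
                   X          L          A
  I            0.231     0.1696    0.01006
  C        -0.003745  -0.001248   0.003745
  E           0.2273     0.1684    0.01381
  solve Keq expr → x = 0.001248; check Q = 0.001332
Then remove 0.02755 M of L.
Step 3:
                   X          L          A
  I           0.2273     0.1408    0.01381
  C       7.4797e-04 2.4932e-04 -7.4797e-04
  E            0.228     0.1411    0.01306
  solve Keq expr → x = -2.4932e-04; check Q = 0.001332

Direction: reverse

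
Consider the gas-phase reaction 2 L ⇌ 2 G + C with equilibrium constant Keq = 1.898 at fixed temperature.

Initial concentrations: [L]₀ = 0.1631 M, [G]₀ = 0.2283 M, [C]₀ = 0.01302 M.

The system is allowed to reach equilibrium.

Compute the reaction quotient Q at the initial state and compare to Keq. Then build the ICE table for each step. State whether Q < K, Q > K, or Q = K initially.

Q₀ = 0.02551 vs Keq = 1.898 ⇒ Q<K, forward
Step 1:
                    L           G           C
  Initial      0.1631      0.2283     0.01302
  Change      -0.1023      0.1023     0.05115
  Equil       0.06079      0.3306     0.06417
  solve Keq expr → x = 0.05115; check Q = 1.898

Q₀ = 0.02551; Q < K (proceeds forward)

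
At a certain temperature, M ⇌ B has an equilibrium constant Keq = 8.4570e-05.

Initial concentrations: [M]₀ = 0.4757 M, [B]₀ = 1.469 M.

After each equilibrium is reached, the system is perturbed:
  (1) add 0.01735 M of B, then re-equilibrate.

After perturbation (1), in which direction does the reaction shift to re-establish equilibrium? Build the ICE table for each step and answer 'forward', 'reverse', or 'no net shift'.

Q₀ = 3.088 vs Keq = 8.4570e-05 ⇒ Q>K, reverse
Step 1:
                    M           B
  Initial      0.4757       1.469
  Change        1.469      -1.469
  Equil         1.945  1.6445e-04
  solve Keq expr → x = -1.469; check Q = 8.4570e-05
Then add 0.01735 M of B.
Step 2:
                    M           B
  Initial       1.945     0.01751
  Change      0.01735    -0.01735
  Equil         1.962  1.6592e-04
  solve Keq expr → x = -0.01735; check Q = 8.4570e-05

Direction: reverse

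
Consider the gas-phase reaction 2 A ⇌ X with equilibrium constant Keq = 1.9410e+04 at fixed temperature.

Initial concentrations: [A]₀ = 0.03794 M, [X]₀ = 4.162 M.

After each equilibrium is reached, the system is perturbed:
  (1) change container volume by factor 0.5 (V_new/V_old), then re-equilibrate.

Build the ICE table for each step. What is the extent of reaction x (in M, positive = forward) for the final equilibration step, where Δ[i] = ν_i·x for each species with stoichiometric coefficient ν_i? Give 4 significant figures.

x = 0.004292 M

Q₀ = 2891 vs Keq = 1.9410e+04 ⇒ Q<K, forward
Step 1:
                  A         X
  I         0.03794     4.162
  C        -0.02328   0.01164
  E         0.01466     4.174
  solve Keq expr → x = 0.01164; check Q = 1.9410e+04
Then change container volume by factor 0.5 (V_new/V_old).
Step 2:
                  A         X
  I         0.02933     8.347
  C       -0.008584  0.004292
  E         0.02074     8.352
  solve Keq expr → x = 0.004292; check Q = 1.9410e+04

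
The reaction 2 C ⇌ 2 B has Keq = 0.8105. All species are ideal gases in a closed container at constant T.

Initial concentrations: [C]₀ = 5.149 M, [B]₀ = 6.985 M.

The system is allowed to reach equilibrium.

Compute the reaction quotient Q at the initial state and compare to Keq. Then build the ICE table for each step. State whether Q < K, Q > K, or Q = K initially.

Q₀ = 1.84; Q > K (proceeds reverse)

Q₀ = 1.84 vs Keq = 0.8105 ⇒ Q>K, reverse
Step 1:
                    C           B
  I             5.149       6.985
  C             1.236      -1.236
  E             6.385       5.749
  solve Keq expr → x = -0.6182; check Q = 0.8105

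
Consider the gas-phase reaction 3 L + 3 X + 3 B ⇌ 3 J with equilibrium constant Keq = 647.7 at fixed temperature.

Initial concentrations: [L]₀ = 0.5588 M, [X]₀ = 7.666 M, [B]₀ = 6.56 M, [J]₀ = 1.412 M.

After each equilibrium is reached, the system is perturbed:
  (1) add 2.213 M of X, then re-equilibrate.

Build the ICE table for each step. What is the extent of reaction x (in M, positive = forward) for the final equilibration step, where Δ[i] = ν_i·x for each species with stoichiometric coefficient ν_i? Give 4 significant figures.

Q₀ = 1.2686e-04 vs Keq = 647.7 ⇒ Q<K, forward
Step 1:
                  L         X         B         J
  Initial    0.5588     7.666      6.56     1.412
  Change    -0.5535   -0.5535   -0.5535    0.5535
  Equil    0.005317     7.113     6.007     1.965
  solve Keq expr → x = 0.1845; check Q = 647.7
Then add 2.213 M of X.
Step 2:
                  L         X         B         J
  Initial  0.005317     9.326     6.007     1.965
  Change  -0.001258 -0.001258 -0.001258  0.001258
  Equil     0.00406     9.324     6.005     1.967
  solve Keq expr → x = 4.1928e-04; check Q = 647.7

x = 4.1928e-04 M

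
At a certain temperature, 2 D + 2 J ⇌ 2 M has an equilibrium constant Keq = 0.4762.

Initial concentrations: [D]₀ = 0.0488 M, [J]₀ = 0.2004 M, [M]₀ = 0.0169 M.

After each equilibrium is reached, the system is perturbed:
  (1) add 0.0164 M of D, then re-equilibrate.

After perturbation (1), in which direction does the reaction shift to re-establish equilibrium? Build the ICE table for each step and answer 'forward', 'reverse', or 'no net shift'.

Direction: forward

Q₀ = 2.986 vs Keq = 0.4762 ⇒ Q>K, reverse
Step 1:
                  D         J         M
  I          0.0488    0.2004    0.0169
  C        0.008618  0.008618 -0.008618
  E         0.05742     0.209  0.008282
  solve Keq expr → x = -0.004309; check Q = 0.4762
Then add 0.0164 M of D.
Step 2:
                  D         J         M
  I         0.07382     0.209  0.008282
  C       -0.001981 -0.001981  0.001981
  E         0.07184     0.207   0.01026
  solve Keq expr → x = 9.9073e-04; check Q = 0.4762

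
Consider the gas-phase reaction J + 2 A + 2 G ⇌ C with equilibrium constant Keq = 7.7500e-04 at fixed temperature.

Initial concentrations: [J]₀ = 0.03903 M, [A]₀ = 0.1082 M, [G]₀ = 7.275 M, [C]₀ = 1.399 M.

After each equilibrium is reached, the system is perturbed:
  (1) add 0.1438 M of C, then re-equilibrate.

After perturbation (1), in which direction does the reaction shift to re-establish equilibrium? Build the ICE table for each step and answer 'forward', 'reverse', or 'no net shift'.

Q₀ = 57.85 vs Keq = 7.7500e-04 ⇒ Q>K, reverse
Step 1:
                  J         A         G         C
  init      0.03903    0.1082     7.275     1.399
  Δ           1.044     2.088     2.088    -1.044
  eq          1.083     2.196     9.363     0.355
  solve Keq expr → x = -1.044; check Q = 7.7500e-04
Then add 0.1438 M of C.
Step 2:
                  J         A         G         C
  init        1.083     2.196     9.363    0.4988
  Δ         0.06493    0.1299    0.1299  -0.06493
  eq          1.148     2.326     9.493    0.4338
  solve Keq expr → x = -0.06493; check Q = 7.7500e-04

Direction: reverse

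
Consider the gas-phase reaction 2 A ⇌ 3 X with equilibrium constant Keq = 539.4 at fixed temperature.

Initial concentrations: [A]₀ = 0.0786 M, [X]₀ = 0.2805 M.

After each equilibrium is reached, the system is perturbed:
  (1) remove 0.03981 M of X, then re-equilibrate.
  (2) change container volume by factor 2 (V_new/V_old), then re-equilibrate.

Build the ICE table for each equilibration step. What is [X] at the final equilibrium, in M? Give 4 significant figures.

[X]_eq = 0.1746 M

Q₀ = 3.572 vs Keq = 539.4 ⇒ Q<K, forward
Step 1:
                   A          X
  Initial     0.0786     0.2805
  Change    -0.06839     0.1026
  Equil      0.01021     0.3831
  solve Keq expr → x = 0.0342; check Q = 539.4
Then remove 0.03981 M of X.
Step 2:
                   A          X
  Initial    0.01021     0.3433
  Change   -0.001466   0.002199
  Equil     0.008743     0.3455
  solve Keq expr → x = 7.3298e-04; check Q = 539.4
Then change container volume by factor 2 (V_new/V_old).
Step 3:
                   A          X
  Initial   0.004372     0.1727
  Change   -0.001231   0.001846
  Equil     0.003141     0.1746
  solve Keq expr → x = 6.1536e-04; check Q = 539.4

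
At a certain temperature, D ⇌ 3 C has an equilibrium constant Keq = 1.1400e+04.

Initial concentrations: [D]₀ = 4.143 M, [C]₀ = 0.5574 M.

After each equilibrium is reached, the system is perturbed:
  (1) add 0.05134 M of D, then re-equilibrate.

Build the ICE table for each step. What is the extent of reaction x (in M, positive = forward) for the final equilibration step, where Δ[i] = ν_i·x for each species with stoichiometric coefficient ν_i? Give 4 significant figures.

x = 0.04567 M

Q₀ = 0.0418 vs Keq = 1.1400e+04 ⇒ Q<K, forward
Step 1:
                   D          C
  init         4.143     0.5574
  Δ           -3.973      11.92
  eq          0.1703      12.48
  solve Keq expr → x = 3.973; check Q = 1.1400e+04
Then add 0.05134 M of D.
Step 2:
                   D          C
  init        0.2217      12.48
  Δ         -0.04567      0.137
  eq           0.176      12.61
  solve Keq expr → x = 0.04567; check Q = 1.1400e+04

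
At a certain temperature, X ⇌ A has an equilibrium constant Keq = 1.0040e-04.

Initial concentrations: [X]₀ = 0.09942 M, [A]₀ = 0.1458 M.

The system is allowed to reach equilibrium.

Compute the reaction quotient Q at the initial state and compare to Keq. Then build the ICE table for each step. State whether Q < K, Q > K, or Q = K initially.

Q₀ = 1.467 vs Keq = 1.0040e-04 ⇒ Q>K, reverse
Step 1:
                  X         A
  init      0.09942    0.1458
  Δ          0.1458   -0.1458
  eq         0.2452 2.4618e-05
  solve Keq expr → x = -0.1458; check Q = 1.0040e-04

Q₀ = 1.467; Q > K (proceeds reverse)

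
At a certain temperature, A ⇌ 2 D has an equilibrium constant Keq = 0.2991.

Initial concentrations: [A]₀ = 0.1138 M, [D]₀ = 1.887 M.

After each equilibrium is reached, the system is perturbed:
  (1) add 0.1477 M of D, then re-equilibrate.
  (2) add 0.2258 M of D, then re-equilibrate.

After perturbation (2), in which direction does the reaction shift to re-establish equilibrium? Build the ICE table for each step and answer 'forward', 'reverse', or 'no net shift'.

Q₀ = 31.29 vs Keq = 0.2991 ⇒ Q>K, reverse
Step 1:
                  A         D
  init       0.1138     1.887
  Δ          0.6972    -1.394
  eq          0.811    0.4925
  solve Keq expr → x = -0.6972; check Q = 0.2991
Then add 0.1477 M of D.
Step 2:
                  A         D
  init        0.811    0.6402
  Δ         0.06428   -0.1286
  eq         0.8753    0.5117
  solve Keq expr → x = -0.06428; check Q = 0.2991
Then add 0.2258 M of D.
Step 3:
                  A         D
  init       0.8753    0.7375
  Δ         0.09884   -0.1977
  eq         0.9742    0.5398
  solve Keq expr → x = -0.09884; check Q = 0.2991

Direction: reverse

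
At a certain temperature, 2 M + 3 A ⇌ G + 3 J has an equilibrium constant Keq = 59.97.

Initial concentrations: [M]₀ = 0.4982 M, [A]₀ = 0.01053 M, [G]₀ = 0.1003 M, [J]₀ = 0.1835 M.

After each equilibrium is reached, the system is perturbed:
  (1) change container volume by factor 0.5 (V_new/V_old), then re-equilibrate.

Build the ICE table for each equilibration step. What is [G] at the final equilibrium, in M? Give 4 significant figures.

Q₀ = 2139 vs Keq = 59.97 ⇒ Q>K, reverse
Step 1:
                  M         A         G         J
  init       0.4982   0.01053    0.1003    0.1835
  Δ         0.01286    0.0193 -0.006432   -0.0193
  eq         0.5111   0.02983   0.09387    0.1642
  solve Keq expr → x = -0.006432; check Q = 59.97
Then change container volume by factor 0.5 (V_new/V_old).
Step 2:
                  M         A         G         J
  init        1.022   0.05965    0.1877    0.3284
  Δ       -0.006869   -0.0103  0.003434    0.0103
  eq          1.015   0.04935    0.1912    0.3387
  solve Keq expr → x = 0.003434; check Q = 59.97

[G]_eq = 0.1912 M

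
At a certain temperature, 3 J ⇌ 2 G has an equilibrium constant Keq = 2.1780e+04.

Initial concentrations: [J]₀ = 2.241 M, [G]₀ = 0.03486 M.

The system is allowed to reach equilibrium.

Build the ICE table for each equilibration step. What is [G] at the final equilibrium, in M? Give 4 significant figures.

[G]_eq = 1.498 M

Q₀ = 1.0798e-04 vs Keq = 2.1780e+04 ⇒ Q<K, forward
Step 1:
                    J           G
  I             2.241     0.03486
  C            -2.194       1.463
  E           0.04687       1.498
  solve Keq expr → x = 0.7314; check Q = 2.1780e+04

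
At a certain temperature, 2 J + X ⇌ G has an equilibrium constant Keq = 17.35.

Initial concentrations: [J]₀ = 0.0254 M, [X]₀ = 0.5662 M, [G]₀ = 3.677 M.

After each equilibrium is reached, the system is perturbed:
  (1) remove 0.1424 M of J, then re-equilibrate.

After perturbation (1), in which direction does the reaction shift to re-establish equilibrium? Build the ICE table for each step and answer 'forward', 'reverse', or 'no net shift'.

Direction: reverse

Q₀ = 1.0066e+04 vs Keq = 17.35 ⇒ Q>K, reverse
Step 1:
                    J           X           G
  I            0.0254      0.5662       3.677
  C            0.4719      0.2359     -0.2359
  E            0.4973      0.8021       3.441
  solve Keq expr → x = -0.2359; check Q = 17.35
Then remove 0.1424 M of J.
Step 2:
                    J           X           G
  I            0.3549      0.8021       3.441
  C            0.1205     0.06025    -0.06025
  E            0.4754      0.8624       3.381
  solve Keq expr → x = -0.06025; check Q = 17.35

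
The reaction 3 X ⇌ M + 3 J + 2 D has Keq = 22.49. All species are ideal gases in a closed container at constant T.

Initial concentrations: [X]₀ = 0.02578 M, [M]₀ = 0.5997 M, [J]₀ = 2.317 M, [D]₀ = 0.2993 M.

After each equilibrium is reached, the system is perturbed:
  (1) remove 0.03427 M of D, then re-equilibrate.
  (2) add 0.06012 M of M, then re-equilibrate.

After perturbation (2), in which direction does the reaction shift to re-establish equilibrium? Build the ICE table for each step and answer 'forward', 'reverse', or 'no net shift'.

Q₀ = 3.9001e+04 vs Keq = 22.49 ⇒ Q>K, reverse
Step 1:
                    X           M           J           D
  Initial     0.02578      0.5997       2.317      0.2993
  Change        0.174    -0.05798      -0.174      -0.116
  Equil        0.1997      0.5417       2.143      0.1833
  solve Keq expr → x = -0.05798; check Q = 22.49
Then remove 0.03427 M of D.
Step 2:
                    X           M           J           D
  Initial      0.1997      0.5417       2.143      0.1491
  Change     -0.01574    0.005246     0.01574     0.01049
  Equil         0.184       0.547       2.159      0.1596
  solve Keq expr → x = 0.005246; check Q = 22.49
Then add 0.06012 M of M.
Step 3:
                    X           M           J           D
  Initial       0.184      0.6071       2.159      0.1596
  Change     0.003935   -0.001312   -0.003935   -0.002624
  Equil        0.1879      0.6058       2.155      0.1569
  solve Keq expr → x = -0.001312; check Q = 22.49

Direction: reverse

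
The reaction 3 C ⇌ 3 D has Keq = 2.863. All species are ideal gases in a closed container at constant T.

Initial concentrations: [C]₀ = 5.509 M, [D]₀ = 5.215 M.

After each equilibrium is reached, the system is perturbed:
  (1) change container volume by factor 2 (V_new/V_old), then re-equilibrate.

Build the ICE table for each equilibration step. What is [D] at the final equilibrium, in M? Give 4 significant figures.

[D]_eq = 3.146 M

Q₀ = 0.8483 vs Keq = 2.863 ⇒ Q<K, forward
Step 1:
                  C         D
  init        5.509     5.215
  Δ          -1.078     1.078
  eq          4.431     6.293
  solve Keq expr → x = 0.3592; check Q = 2.863
Then change container volume by factor 2 (V_new/V_old).
Step 2:
                  C         D
  init        2.216     3.146
  Δ               0         0
  eq          2.216     3.146
  solve Keq expr → x = 0; check Q = 2.863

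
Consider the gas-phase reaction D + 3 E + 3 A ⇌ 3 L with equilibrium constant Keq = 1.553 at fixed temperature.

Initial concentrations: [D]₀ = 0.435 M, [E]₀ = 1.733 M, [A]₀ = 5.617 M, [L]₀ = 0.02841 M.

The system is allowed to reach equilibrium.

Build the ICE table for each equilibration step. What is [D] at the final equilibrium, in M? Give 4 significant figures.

[D]_eq = 0.05495 M

Q₀ = 5.7150e-08 vs Keq = 1.553 ⇒ Q<K, forward
Step 1:
                   D          E          A          L
  Initial      0.435      1.733      5.617    0.02841
  Change       -0.38      -1.14      -1.14       1.14
  Equil      0.05495     0.5929      4.477      1.169
  solve Keq expr → x = 0.38; check Q = 1.553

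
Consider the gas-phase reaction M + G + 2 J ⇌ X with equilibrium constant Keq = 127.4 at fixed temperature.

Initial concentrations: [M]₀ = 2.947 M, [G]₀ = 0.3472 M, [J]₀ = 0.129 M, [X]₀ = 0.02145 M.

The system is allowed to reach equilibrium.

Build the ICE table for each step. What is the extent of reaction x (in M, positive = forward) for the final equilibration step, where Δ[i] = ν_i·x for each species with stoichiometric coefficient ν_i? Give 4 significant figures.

x = 0.05156 M

Q₀ = 1.26 vs Keq = 127.4 ⇒ Q<K, forward
Step 1:
                    M           G           J           X
  init          2.947      0.3472       0.129     0.02145
  Δ          -0.05156    -0.05156     -0.1031     0.05156
  eq            2.895      0.2956     0.02587     0.07301
  solve Keq expr → x = 0.05156; check Q = 127.4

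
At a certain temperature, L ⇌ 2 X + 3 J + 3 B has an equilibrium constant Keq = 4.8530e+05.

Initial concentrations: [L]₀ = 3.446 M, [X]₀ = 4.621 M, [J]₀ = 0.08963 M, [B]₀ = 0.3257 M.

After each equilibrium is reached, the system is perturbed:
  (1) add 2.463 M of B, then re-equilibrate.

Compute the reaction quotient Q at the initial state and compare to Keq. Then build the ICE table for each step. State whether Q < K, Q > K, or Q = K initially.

Q₀ = 1.5416e-04; Q < K (proceeds forward)

Q₀ = 1.5416e-04 vs Keq = 4.8530e+05 ⇒ Q<K, forward
Step 1:
                    L           X           J           B
  Initial       3.446       4.621     0.08963      0.3257
  Change       -1.585       3.169       4.754       4.754
  Equil         1.861        7.79       4.843       5.079
  solve Keq expr → x = 1.585; check Q = 4.8530e+05
Then add 2.463 M of B.
Step 2:
                    L           X           J           B
  Initial       1.861        7.79       4.843       7.542
  Change       0.2737     -0.5474     -0.8211     -0.8211
  Equil         2.135       7.243       4.022       6.721
  solve Keq expr → x = -0.2737; check Q = 4.8530e+05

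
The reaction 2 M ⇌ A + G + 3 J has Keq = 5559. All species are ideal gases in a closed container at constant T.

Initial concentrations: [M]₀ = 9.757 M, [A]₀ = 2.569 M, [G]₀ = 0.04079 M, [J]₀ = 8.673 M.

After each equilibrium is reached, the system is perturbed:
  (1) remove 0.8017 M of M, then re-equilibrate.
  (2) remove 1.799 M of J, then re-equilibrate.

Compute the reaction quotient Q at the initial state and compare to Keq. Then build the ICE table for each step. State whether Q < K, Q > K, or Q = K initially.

Q₀ = 0.7181; Q < K (proceeds forward)

Q₀ = 0.7181 vs Keq = 5559 ⇒ Q<K, forward
Step 1:
                  M         A         G         J
  I           9.757     2.569   0.04079     8.673
  C          -5.831     2.915     2.915     8.746
  E           3.926     5.484     2.956     17.42
  solve Keq expr → x = 2.915; check Q = 5559
Then remove 0.8017 M of M.
Step 2:
                  M         A         G         J
  I           3.125     5.484     2.956     17.42
  C          0.4032   -0.2016   -0.2016   -0.6047
  E           3.528     5.283     2.755     16.81
  solve Keq expr → x = -0.2016; check Q = 5559
Then remove 1.799 M of J.
Step 3:
                  M         A         G         J
  I           3.528     5.283     2.755     15.02
  C         -0.2933    0.1466    0.1466    0.4399
  E           3.234     5.429     2.901     15.46
  solve Keq expr → x = 0.1466; check Q = 5559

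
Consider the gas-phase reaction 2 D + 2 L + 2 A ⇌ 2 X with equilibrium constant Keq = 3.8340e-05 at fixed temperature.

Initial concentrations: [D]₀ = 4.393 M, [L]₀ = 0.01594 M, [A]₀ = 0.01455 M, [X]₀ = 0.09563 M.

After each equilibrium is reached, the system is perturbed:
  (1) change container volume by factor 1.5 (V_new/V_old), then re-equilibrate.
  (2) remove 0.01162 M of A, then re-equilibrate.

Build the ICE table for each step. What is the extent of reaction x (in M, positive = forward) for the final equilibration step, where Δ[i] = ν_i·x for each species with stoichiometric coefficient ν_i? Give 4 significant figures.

x = -7.9757e-06 M

Q₀ = 8810 vs Keq = 3.8340e-05 ⇒ Q>K, reverse
Step 1:
                  D         L         A         X
  I           4.393   0.01594   0.01455   0.09563
  C         0.09529   0.09529   0.09529  -0.09529
  E           4.488    0.1112    0.1098 3.3954e-04
  solve Keq expr → x = -0.04765; check Q = 3.8340e-05
Then change container volume by factor 1.5 (V_new/V_old).
Step 2:
                  D         L         A         X
  I           2.992   0.07415   0.07323 2.2636e-04
  C       1.2541e-04 1.2541e-04 1.2541e-04 -1.2541e-04
  E           2.992   0.07428   0.07335 1.0095e-04
  solve Keq expr → x = -6.2705e-05; check Q = 3.8340e-05
Then remove 0.01162 M of A.
Step 3:
                  D         L         A         X
  I           2.992   0.07428   0.06173 1.0095e-04
  C       1.5951e-05 1.5951e-05 1.5951e-05 -1.5951e-05
  E           2.992   0.07429   0.06175 8.5000e-05
  solve Keq expr → x = -7.9757e-06; check Q = 3.8340e-05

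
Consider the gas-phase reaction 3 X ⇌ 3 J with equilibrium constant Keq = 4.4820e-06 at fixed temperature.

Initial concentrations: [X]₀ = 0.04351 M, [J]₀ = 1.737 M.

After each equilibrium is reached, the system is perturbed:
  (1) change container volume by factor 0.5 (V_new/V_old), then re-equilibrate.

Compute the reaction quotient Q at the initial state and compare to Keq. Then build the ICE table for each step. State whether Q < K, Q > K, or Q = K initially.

Q₀ = 6.3626e+04 vs Keq = 4.4820e-06 ⇒ Q>K, reverse
Step 1:
                    X           J
  Initial     0.04351       1.737
  Change        1.708      -1.708
  Equil         1.752     0.02888
  solve Keq expr → x = -0.5694; check Q = 4.4820e-06
Then change container volume by factor 0.5 (V_new/V_old).
Step 2:
                    X           J
  Initial       3.503     0.05776
  Change            0           0
  Equil         3.503     0.05776
  solve Keq expr → x = 0; check Q = 4.4820e-06

Q₀ = 6.3626e+04; Q > K (proceeds reverse)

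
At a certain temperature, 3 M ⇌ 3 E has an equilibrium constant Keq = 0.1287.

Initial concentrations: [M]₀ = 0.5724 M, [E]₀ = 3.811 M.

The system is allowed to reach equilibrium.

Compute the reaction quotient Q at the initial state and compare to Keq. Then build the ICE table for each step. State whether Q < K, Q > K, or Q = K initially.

Q₀ = 295.1; Q > K (proceeds reverse)

Q₀ = 295.1 vs Keq = 0.1287 ⇒ Q>K, reverse
Step 1:
                  M         E
  I          0.5724     3.811
  C            2.34     -2.34
  E           2.913     1.471
  solve Keq expr → x = -0.7801; check Q = 0.1287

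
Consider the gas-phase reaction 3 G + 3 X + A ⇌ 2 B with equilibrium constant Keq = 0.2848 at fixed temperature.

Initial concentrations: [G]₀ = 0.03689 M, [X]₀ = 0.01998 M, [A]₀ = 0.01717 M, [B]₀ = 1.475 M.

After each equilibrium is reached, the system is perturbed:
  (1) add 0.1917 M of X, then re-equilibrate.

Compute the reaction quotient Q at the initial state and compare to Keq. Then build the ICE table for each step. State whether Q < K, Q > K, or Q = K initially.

Q₀ = 3.1645e+11; Q > K (proceeds reverse)

Q₀ = 3.1645e+11 vs Keq = 0.2848 ⇒ Q>K, reverse
Step 1:
                   G          X          A          B
  init       0.03689    0.01998    0.01717      1.475
  Δ            1.214      1.214     0.4048    -0.8096
  eq           1.251      1.234      0.422     0.6654
  solve Keq expr → x = -0.4048; check Q = 0.2848
Then add 0.1917 M of X.
Step 2:
                   G          X          A          B
  init         1.251      1.426      0.422     0.6654
  Δ         -0.05884   -0.05884   -0.01961    0.03923
  eq           1.192      1.367     0.4023     0.7046
  solve Keq expr → x = 0.01961; check Q = 0.2848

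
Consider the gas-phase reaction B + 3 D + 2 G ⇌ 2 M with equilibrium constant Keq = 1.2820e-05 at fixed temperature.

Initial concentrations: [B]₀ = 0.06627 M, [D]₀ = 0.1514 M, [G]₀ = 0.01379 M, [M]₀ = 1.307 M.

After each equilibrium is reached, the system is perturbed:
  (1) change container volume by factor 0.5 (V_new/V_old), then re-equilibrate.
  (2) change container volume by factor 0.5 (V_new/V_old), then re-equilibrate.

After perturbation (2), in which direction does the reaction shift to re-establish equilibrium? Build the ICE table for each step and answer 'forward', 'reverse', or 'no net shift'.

Direction: forward

Q₀ = 3.9060e+07 vs Keq = 1.2820e-05 ⇒ Q>K, reverse
Step 1:
                    B           D           G           M
  Initial     0.06627      0.1514     0.01379       1.307
  Change       0.6475       1.943       1.295      -1.295
  Equil        0.7138       2.094       1.309       0.012
  solve Keq expr → x = -0.6475; check Q = 1.2820e-05
Then change container volume by factor 0.5 (V_new/V_old).
Step 2:
                    B           D           G           M
  Initial       1.428       4.188       2.618     0.02399
  Change     -0.03264    -0.09792    -0.06528     0.06528
  Equil         1.395        4.09       2.552     0.08927
  solve Keq expr → x = 0.03264; check Q = 1.2820e-05
Then change container volume by factor 0.5 (V_new/V_old).
Step 3:
                    B           D           G           M
  Initial        2.79        8.18       5.105      0.1785
  Change      -0.1952     -0.5857     -0.3904      0.3904
  Equil         2.595       7.594       4.714       0.569
  solve Keq expr → x = 0.1952; check Q = 1.2820e-05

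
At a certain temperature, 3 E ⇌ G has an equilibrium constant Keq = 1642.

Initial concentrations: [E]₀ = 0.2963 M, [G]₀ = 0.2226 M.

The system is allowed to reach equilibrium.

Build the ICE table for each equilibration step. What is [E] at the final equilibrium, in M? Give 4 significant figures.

[E]_eq = 0.05689 M

Q₀ = 8.557 vs Keq = 1642 ⇒ Q<K, forward
Step 1:
                    E           G
  Initial      0.2963      0.2226
  Change      -0.2394      0.0798
  Equil       0.05689      0.3024
  solve Keq expr → x = 0.0798; check Q = 1642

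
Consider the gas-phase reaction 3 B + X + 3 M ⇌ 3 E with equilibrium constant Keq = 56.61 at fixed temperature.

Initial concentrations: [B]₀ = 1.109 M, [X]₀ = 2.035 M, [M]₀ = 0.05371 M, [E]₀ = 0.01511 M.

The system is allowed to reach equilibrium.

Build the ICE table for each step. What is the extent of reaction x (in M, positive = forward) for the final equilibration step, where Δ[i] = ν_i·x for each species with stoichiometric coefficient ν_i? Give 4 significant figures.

x = 0.01419 M

Q₀ = 0.008022 vs Keq = 56.61 ⇒ Q<K, forward
Step 1:
                   B          X          M          E
  init         1.109      2.035    0.05371    0.01511
  Δ         -0.04257   -0.01419   -0.04257    0.04257
  eq           1.066      2.021    0.01114    0.05768
  solve Keq expr → x = 0.01419; check Q = 56.61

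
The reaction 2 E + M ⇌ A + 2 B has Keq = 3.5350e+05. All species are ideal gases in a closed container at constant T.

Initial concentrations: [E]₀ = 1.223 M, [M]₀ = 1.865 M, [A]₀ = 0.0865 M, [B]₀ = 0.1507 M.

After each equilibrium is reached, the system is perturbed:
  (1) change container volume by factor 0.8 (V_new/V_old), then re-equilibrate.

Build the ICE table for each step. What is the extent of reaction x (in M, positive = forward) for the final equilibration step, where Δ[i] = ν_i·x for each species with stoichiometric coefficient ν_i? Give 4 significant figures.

Q₀ = 7.0422e-04 vs Keq = 3.5350e+05 ⇒ Q<K, forward
Step 1:
                  E         M         A         B
  Initial     1.223     1.865    0.0865    0.1507
  Change     -1.221   -0.6106    0.6106     1.221
  Equil     0.00172     1.254    0.6971     1.372
  solve Keq expr → x = 0.6106; check Q = 3.5350e+05
Then change container volume by factor 0.8 (V_new/V_old).
Step 2:
                  E         M         A         B
  Initial   0.00215     1.568    0.8714     1.715
  Change          0         0         0         0
  Equil     0.00215     1.568    0.8714     1.715
  solve Keq expr → x = 0; check Q = 3.5350e+05

x = 0 M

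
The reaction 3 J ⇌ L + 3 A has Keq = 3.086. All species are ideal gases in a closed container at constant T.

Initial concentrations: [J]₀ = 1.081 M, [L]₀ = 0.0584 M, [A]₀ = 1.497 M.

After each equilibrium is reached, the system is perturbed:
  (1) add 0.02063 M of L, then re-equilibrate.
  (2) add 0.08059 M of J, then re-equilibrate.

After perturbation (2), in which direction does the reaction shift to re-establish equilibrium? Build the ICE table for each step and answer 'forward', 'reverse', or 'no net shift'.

Direction: forward

Q₀ = 0.1551 vs Keq = 3.086 ⇒ Q<K, forward
Step 1:
                  J         L         A
  I           1.081    0.0584     1.497
  C         -0.3616    0.1205    0.3616
  E          0.7194    0.1789     1.859
  solve Keq expr → x = 0.1205; check Q = 3.086
Then add 0.02063 M of L.
Step 2:
                  J         L         A
  I          0.7194    0.1996     1.859
  C         0.01467 -0.004889  -0.01467
  E           0.734    0.1947     1.844
  solve Keq expr → x = -0.004889; check Q = 3.086
Then add 0.08059 M of J.
Step 3:
                  J         L         A
  I          0.8146    0.1947     1.844
  C        -0.04436   0.01479   0.04436
  E          0.7703    0.2095     1.888
  solve Keq expr → x = 0.01479; check Q = 3.086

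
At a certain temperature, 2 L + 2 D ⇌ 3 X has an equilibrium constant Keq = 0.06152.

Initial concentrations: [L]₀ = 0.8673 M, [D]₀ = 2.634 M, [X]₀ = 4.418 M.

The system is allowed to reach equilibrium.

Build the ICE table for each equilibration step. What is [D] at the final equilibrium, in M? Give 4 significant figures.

Q₀ = 16.52 vs Keq = 0.06152 ⇒ Q>K, reverse
Step 1:
                  L         D         X
  Initial    0.8673     2.634     4.418
  Change      1.657     1.657    -2.485
  Equil       2.524     4.291     1.933
  solve Keq expr → x = -0.8285; check Q = 0.06152

[D]_eq = 4.291 M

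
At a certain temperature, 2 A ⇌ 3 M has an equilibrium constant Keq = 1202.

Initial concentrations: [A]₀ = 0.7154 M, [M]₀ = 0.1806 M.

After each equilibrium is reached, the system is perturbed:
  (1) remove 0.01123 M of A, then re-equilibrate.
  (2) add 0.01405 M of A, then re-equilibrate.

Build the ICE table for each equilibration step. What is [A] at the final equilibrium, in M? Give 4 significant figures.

[A]_eq = 0.03796 M

Q₀ = 0.01151 vs Keq = 1202 ⇒ Q<K, forward
Step 1:
                  A         M
  I          0.7154    0.1806
  C         -0.6776     1.016
  E         0.03778     1.197
  solve Keq expr → x = 0.3388; check Q = 1202
Then remove 0.01123 M of A.
Step 2:
                  A         M
  I         0.02655     1.197
  C         0.01049  -0.01573
  E         0.03703     1.181
  solve Keq expr → x = -0.005244; check Q = 1202
Then add 0.01405 M of A.
Step 3:
                  A         M
  I         0.05108     1.181
  C        -0.01312   0.01968
  E         0.03796     1.201
  solve Keq expr → x = 0.00656; check Q = 1202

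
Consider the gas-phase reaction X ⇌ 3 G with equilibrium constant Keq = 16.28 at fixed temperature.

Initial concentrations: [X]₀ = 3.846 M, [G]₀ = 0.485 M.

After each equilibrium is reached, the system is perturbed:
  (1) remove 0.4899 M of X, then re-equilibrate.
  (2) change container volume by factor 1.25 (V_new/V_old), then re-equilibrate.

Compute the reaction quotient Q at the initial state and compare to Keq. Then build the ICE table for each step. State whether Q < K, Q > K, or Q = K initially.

Q₀ = 0.02966; Q < K (proceeds forward)

Q₀ = 0.02966 vs Keq = 16.28 ⇒ Q<K, forward
Step 1:
                    X           G
  I             3.846       0.485
  C            -1.031       3.094
  E             2.815       3.579
  solve Keq expr → x = 1.031; check Q = 16.28
Then remove 0.4899 M of X.
Step 2:
                    X           G
  I             2.325       3.579
  C           0.06355     -0.1907
  E             2.388       3.388
  solve Keq expr → x = -0.06355; check Q = 16.28
Then change container volume by factor 1.25 (V_new/V_old).
Step 3:
                    X           G
  I             1.911        2.71
  C           -0.1221      0.3663
  E             1.789       3.077
  solve Keq expr → x = 0.1221; check Q = 16.28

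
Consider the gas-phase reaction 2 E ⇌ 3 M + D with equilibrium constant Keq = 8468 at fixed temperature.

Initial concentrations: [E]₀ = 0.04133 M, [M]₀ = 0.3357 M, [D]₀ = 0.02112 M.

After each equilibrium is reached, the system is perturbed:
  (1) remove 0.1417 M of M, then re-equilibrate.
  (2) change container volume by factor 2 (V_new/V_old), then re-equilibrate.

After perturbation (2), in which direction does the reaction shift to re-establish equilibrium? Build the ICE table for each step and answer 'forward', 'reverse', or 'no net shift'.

Direction: forward

Q₀ = 0.4678 vs Keq = 8468 ⇒ Q<K, forward
Step 1:
                   E          M          D
  Initial    0.04133     0.3357    0.02112
  Change    -0.04078    0.06116    0.02039
  Equil   5.5353e-04     0.3969    0.04151
  solve Keq expr → x = 0.02039; check Q = 8468
Then remove 0.1417 M of M.
Step 2:
                   E          M          D
  Initial 5.5353e-04     0.2552    0.04151
  Change  -2.6703e-04 4.0054e-04 1.3351e-04
  Equil   2.8650e-04     0.2556    0.04164
  solve Keq expr → x = 1.3351e-04; check Q = 8468
Then change container volume by factor 2 (V_new/V_old).
Step 3:
                   E          M          D
  Initial 1.4325e-04     0.1278    0.02082
  Change  -7.1474e-05 1.0721e-04 3.5737e-05
  Equil   7.1777e-05     0.1279    0.02086
  solve Keq expr → x = 3.5737e-05; check Q = 8468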